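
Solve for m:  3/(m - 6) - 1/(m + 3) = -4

m = -2.7265 or m = 5.2265

Multiply both sides by (m - 6)(m + 3):
3(m + 3) - (m - 6) = -4(m - 6)(m + 3).
Expand and collect terms: -4m² + 10m + 57 = 0.
By the quadratic formula, m = (-10 ± √1012) / -8, so m ≈ -2.7265 or m ≈ 5.2265.
Neither value makes a denominator zero (m ≠ 6, m ≠ -3), so both are valid.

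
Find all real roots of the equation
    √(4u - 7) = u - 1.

Square both sides: 4u - 7 = (u - 1)².
Expand and rearrange: u² - 6u + 8 = 0.
Solving gives u = 4 or u = 2.
Check each candidate in the original equation:
  u = 4: √(9) = 3, while u - 1 = 3 — valid.
  u = 2: √(1) = 1, while u - 1 = 1 — valid.

u = 2 or u = 4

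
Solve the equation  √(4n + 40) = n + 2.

Square both sides: 4n + 40 = (n + 2)².
Expand and rearrange: n² - 36 = 0.
Solving gives n = 6 or n = -6.
Check each candidate in the original equation:
  n = 6: √(64) = 8, while n + 2 = 8 — valid.
  n = -6: √(16) = 4, while n + 2 = -4 — extraneous.

n = 6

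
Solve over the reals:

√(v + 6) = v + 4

Square both sides: v + 6 = (v + 4)².
Expand and rearrange: v² + 7v + 10 = 0.
Solving gives v = -2 or v = -5.
Check each candidate in the original equation:
  v = -2: √(4) = 2, while v + 4 = 2 — valid.
  v = -5: √(1) = 1, while v + 4 = -1 — extraneous.

v = -2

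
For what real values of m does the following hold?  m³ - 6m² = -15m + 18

m = 3

Rearrange: m³ - 6m² + 15m - 18 = 0.
Possible rational roots are divisors of -18. Testing m = 3 gives 0, so (m - 3) is a factor.
Divide: m³ - 6m² + 15m - 18 = (m - 3)(m² - 3m + 6).
The quadratic m² - 3m + 6 has discriminant -15 < 0, so no further real roots.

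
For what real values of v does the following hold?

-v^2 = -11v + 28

Bring every term to one side: -v^2 + 11v - 28 = 0.
Factor: -1(v - 7)(v - 4) = 0.
So v = 7 or v = 4.

v = 4 or v = 7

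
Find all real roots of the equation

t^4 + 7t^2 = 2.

t = -0.5243 or t = 0.5243

Let u = t^2. The equation becomes u^2 + 7u - 2 = 0.
By the quadratic formula, u = -7/2 + sqrt(57)/2 or u = -sqrt(57)/2 - 7/2.
t^2 = -7/2 + sqrt(57)/2 gives t = +/-sqrt(-7/2 + sqrt(57)/2) ~= +/-0.5243.
t^2 = -sqrt(57)/2 - 7/2 < 0 has no real solution.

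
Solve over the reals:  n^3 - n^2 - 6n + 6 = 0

n = -2.4495 or n = 1 or n = 2.4495

Possible rational roots are divisors of 6. Testing n = 1 gives 0, so (n - 1) is a factor.
Divide: n^3 - n^2 - 6n + 6 = (n - 1)(n^2 - 6).
Apply the quadratic formula to n^2 - 6 = 0: n = (0 +/- sqrt(24))/2, i.e. n ~= 2.4495 or n ~= -2.4495.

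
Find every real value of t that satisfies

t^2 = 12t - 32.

t = 4 or t = 8

Bring every term to one side: t^2 - 12t + 32 = 0.
Factor: (t - 8)(t - 4) = 0.
So t = 8 or t = 4.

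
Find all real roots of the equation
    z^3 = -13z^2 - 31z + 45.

Rearrange: z^3 + 13z^2 + 31z - 45 = 0.
Possible rational roots are divisors of -45. Testing z = -5 gives 0, so (z + 5) is a factor.
Divide: z^3 + 13z^2 + 31z - 45 = (z + 5)(z^2 + 8z - 9).
Factor the quadratic: z = 1 or z = -9.

z = -9 or z = -5 or z = 1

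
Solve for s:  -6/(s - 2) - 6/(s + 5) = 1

Multiply both sides by (s - 2)(s + 5):
-6(s + 5) - 6(s - 2) = (s - 2)(s + 5).
Expand and collect terms: s^2 + 15s + 8 = 0.
By the quadratic formula, s = (-15 +/- sqrt(193)) / 2, so s ~= -0.5538 or s ~= -14.4462.
Neither value makes a denominator zero (s != 2, s != -5), so both are valid.

s = -14.4462 or s = -0.5538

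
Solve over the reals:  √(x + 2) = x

Square both sides: x + 2 = (x)².
Expand and rearrange: x² - x - 2 = 0.
Solving gives x = 2 or x = -1.
Check each candidate in the original equation:
  x = 2: √(4) = 2, while x = 2 — valid.
  x = -1: √(1) = 1, while x = -1 — extraneous.

x = 2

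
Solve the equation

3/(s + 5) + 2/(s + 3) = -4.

Multiply both sides by (s + 5)(s + 3):
3(s + 3) + 2(s + 5) = -4(s + 5)(s + 3).
Expand and collect terms: -4s² - 37s - 79 = 0.
By the quadratic formula, s = (37 ± √105) / -8, so s ≈ -5.9059 or s ≈ -3.3441.
Neither value makes a denominator zero (s ≠ -5, s ≠ -3), so both are valid.

s = -5.9059 or s = -3.3441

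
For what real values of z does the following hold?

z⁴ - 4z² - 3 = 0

z = -2.1554 or z = 2.1554

Let u = z². The equation becomes u² - 4u - 3 = 0.
By the quadratic formula, u = 2 + √(7) or u = 2 - √(7).
z² = 2 + √(7) gives z = ±√(2 + √(7)) ≈ ±2.1554.
z² = 2 - √(7) < 0 has no real solution.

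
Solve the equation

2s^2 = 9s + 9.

Rearrange to standard form: 2s^2 - 9s - 9 = 0.
Discriminant: (-9)^2 - 4*2*(-9) = 153.
Quadratic formula: s = (9 +/- sqrt(153)) / 4.
So s = 9/4 + 3*sqrt(17)/4 ~= 5.3423 or s = 9/4 - 3*sqrt(17)/4 ~= -0.8423.

s = -0.8423 or s = 5.3423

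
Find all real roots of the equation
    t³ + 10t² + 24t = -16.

Rearrange: t³ + 10t² + 24t + 16 = 0.
Possible rational roots are divisors of 16. Testing t = -2 gives 0, so (t + 2) is a factor.
Divide: t³ + 10t² + 24t + 16 = (t + 2)(t² + 8t + 8).
Apply the quadratic formula to t² + 8t + 8 = 0: t = (-8 ± √32)/2, i.e. t ≈ -1.1716 or t ≈ -6.8284.

t = -6.8284 or t = -2 or t = -1.1716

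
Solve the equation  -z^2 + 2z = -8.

Bring every term to one side: -z^2 + 2z + 8 = 0.
Factor: -1(z - 4)(z + 2) = 0.
So z = 4 or z = -2.

z = -2 or z = 4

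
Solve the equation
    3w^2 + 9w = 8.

Rearrange to standard form: 3w^2 + 9w - 8 = 0.
Discriminant: (9)^2 - 4*3*(-8) = 177.
Quadratic formula: w = (-9 +/- sqrt(177)) / 6.
So w = -3/2 + sqrt(177)/6 ~= 0.7174 or w = -sqrt(177)/6 - 3/2 ~= -3.7174.

w = -3.7174 or w = 0.7174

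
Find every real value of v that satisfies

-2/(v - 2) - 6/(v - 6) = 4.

v = 1.2679 or v = 4.7321

Multiply both sides by (v - 2)(v - 6):
-2(v - 6) - 6(v - 2) = 4(v - 2)(v - 6).
Expand and collect terms: 4v² - 24v + 24 = 0.
By the quadratic formula, v = (24 ± √192) / 8, so v ≈ 4.7321 or v ≈ 1.2679.
Neither value makes a denominator zero (v ≠ 2, v ≠ 6), so both are valid.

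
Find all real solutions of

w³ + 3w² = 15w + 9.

Rearrange: w³ + 3w² - 15w - 9 = 0.
Possible rational roots are divisors of -9. Testing w = 3 gives 0, so (w - 3) is a factor.
Divide: w³ + 3w² - 15w - 9 = (w - 3)(w² + 6w + 3).
Apply the quadratic formula to w² + 6w + 3 = 0: w = (-6 ± √24)/2, i.e. w ≈ -0.5505 or w ≈ -5.4495.

w = -5.4495 or w = -0.5505 or w = 3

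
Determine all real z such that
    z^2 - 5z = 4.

Rearrange to standard form: z^2 - 5z - 4 = 0.
Discriminant: (-5)^2 - 4*1*(-4) = 41.
Quadratic formula: z = (5 +/- sqrt(41)) / 2.
So z = 5/2 + sqrt(41)/2 ~= 5.7016 or z = 5/2 - sqrt(41)/2 ~= -0.7016.

z = -0.7016 or z = 5.7016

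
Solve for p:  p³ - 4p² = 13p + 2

Rearrange: p³ - 4p² - 13p - 2 = 0.
Possible rational roots are divisors of -2. Testing p = -2 gives 0, so (p + 2) is a factor.
Divide: p³ - 4p² - 13p - 2 = (p + 2)(p² - 6p - 1).
Apply the quadratic formula to p² - 6p - 1 = 0: p = (6 ± √40)/2, i.e. p ≈ 6.1623 or p ≈ -0.1623.

p = -2 or p = -0.1623 or p = 6.1623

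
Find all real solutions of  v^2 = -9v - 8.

v = -8 or v = -1

Bring every term to one side: v^2 + 9v + 8 = 0.
Factor: (v + 8)(v + 1) = 0.
So v = -8 or v = -1.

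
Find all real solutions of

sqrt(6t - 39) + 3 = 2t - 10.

t = 6.5 or t = 8

Isolate the radical: sqrt(6t - 39) = 2t - 13.
Square both sides: 6t - 39 = (2t - 13)^2.
Expand and rearrange: 4t^2 - 58t + 208 = 0.
Solving gives t = 8 or t = 6.5.
Check each candidate in the original equation:
  t = 8: sqrt(9) = 3, while 2t - 13 = 3 — valid.
  t = 6.5: sqrt(0) = 0, while 2t - 13 = 0 — valid.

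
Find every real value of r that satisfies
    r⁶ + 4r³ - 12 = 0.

r = -1.8171 or r = 1.2599

Let u = r³. The equation becomes u² + 4u - 12 = 0.
Factor: (u + 6)(u - 2) = 0, so u = -6 or u = 2.
r³ = -6 gives r = -∛(6) ≈ -1.8171.
r³ = 2 gives r = ∛(2) ≈ 1.2599.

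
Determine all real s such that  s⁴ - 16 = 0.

s = -2 or s = 2

Let u = s². The equation becomes u² - 16 = 0.
Factor: (u - 4)(u + 4) = 0, so u = 4 or u = -4.
s² = 4 gives s = ±2.
s² = -4 < 0 has no real solution.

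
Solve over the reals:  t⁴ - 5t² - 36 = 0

Let u = t². The equation becomes u² - 5u - 36 = 0.
Factor: (u + 4)(u - 9) = 0, so u = -4 or u = 9.
t² = -4 < 0 has no real solution.
t² = 9 gives t = ±3.

t = -3 or t = 3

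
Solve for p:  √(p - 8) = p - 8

p = 8 or p = 9

Square both sides: p - 8 = (p - 8)².
Expand and rearrange: p² - 17p + 72 = 0.
Solving gives p = 9 or p = 8.
Check each candidate in the original equation:
  p = 9: √(1) = 1, while p - 8 = 1 — valid.
  p = 8: √(0) = 0, while p - 8 = 0 — valid.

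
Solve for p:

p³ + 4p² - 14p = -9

Rearrange: p³ + 4p² - 14p + 9 = 0.
Possible rational roots are divisors of 9. Testing p = 1 gives 0, so (p - 1) is a factor.
Divide: p³ + 4p² - 14p + 9 = (p - 1)(p² + 5p - 9).
Apply the quadratic formula to p² + 5p - 9 = 0: p = (-5 ± √61)/2, i.e. p ≈ 1.4051 or p ≈ -6.4051.

p = -6.4051 or p = 1 or p = 1.4051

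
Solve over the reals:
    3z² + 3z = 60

Bring every term to one side: 3z² + 3z - 60 = 0.
Factor: 3(z + 5)(z - 4) = 0.
So z = -5 or z = 4.

z = -5 or z = 4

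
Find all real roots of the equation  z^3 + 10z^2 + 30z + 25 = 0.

Possible rational roots are divisors of 25. Testing z = -5 gives 0, so (z + 5) is a factor.
Divide: z^3 + 10z^2 + 30z + 25 = (z + 5)(z^2 + 5z + 5).
Apply the quadratic formula to z^2 + 5z + 5 = 0: z = (-5 +/- sqrt(5))/2, i.e. z ~= -1.382 or z ~= -3.618.

z = -5 or z = -3.618 or z = -1.382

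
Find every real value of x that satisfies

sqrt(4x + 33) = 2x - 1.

x = 4

Square both sides: 4x + 33 = (2x - 1)^2.
Expand and rearrange: 4x^2 - 8x - 32 = 0.
Solving gives x = 4 or x = -2.
Check each candidate in the original equation:
  x = 4: sqrt(49) = 7, while 2x - 1 = 7 — valid.
  x = -2: sqrt(25) = 5, while 2x - 1 = -5 — extraneous.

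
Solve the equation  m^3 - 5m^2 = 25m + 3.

Rearrange: m^3 - 5m^2 - 25m - 3 = 0.
Possible rational roots are divisors of -3. Testing m = -3 gives 0, so (m + 3) is a factor.
Divide: m^3 - 5m^2 - 25m - 3 = (m + 3)(m^2 - 8m - 1).
Apply the quadratic formula to m^2 - 8m - 1 = 0: m = (8 +/- sqrt(68))/2, i.e. m ~= 8.1231 or m ~= -0.1231.

m = -3 or m = -0.1231 or m = 8.1231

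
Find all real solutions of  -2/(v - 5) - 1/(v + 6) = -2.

Multiply both sides by (v - 5)(v + 6):
-2(v + 6) - (v - 5) = -2(v - 5)(v + 6).
Expand and collect terms: -2v^2 + v + 67 = 0.
By the quadratic formula, v = (-1 +/- sqrt(537)) / -4, so v ~= -5.5433 or v ~= 6.0433.
Neither value makes a denominator zero (v != 5, v != -6), so both are valid.

v = -5.5433 or v = 6.0433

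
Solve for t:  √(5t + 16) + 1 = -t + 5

t = 0

Isolate the radical: √(5t + 16) = -t + 4.
Square both sides: 5t + 16 = (-t + 4)².
Expand and rearrange: t² - 13t = 0.
Solving gives t = 13 or t = 0.
Check each candidate in the original equation:
  t = 13: √(81) = 9, while -t + 4 = -9 — extraneous.
  t = 0: √(16) = 4, while -t + 4 = 4 — valid.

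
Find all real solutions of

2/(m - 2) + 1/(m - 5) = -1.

m = -0.4495 or m = 4.4495

Multiply both sides by (m - 2)(m - 5):
2(m - 5) + (m - 2) = -(m - 2)(m - 5).
Expand and collect terms: -m² + 4m + 2 = 0.
By the quadratic formula, m = (-4 ± √24) / -2, so m ≈ -0.4495 or m ≈ 4.4495.
Neither value makes a denominator zero (m ≠ 2, m ≠ 5), so both are valid.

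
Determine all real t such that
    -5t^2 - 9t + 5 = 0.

t = -2.2454 or t = 0.4454

Discriminant: (-9)^2 - 4*(-5)*5 = 181.
Quadratic formula: t = (9 +/- sqrt(181)) / (-10).
So t = -sqrt(181)/10 - 9/10 ~= -2.2454 or t = -9/10 + sqrt(181)/10 ~= 0.4454.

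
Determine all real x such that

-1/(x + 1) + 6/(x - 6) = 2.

x = -1.3551 or x = 8.8551

Multiply both sides by (x + 1)(x - 6):
-(x - 6) + 6(x + 1) = 2(x + 1)(x - 6).
Expand and collect terms: 2x² - 15x - 24 = 0.
By the quadratic formula, x = (15 ± √417) / 4, so x ≈ 8.8551 or x ≈ -1.3551.
Neither value makes a denominator zero (x ≠ -1, x ≠ 6), so both are valid.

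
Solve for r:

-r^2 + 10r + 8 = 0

r = -0.7446 or r = 10.7446

Discriminant: (10)^2 - 4*(-1)*8 = 132.
Quadratic formula: r = (-10 +/- sqrt(132)) / (-2).
So r = 5 - sqrt(33) ~= -0.7446 or r = 5 + sqrt(33) ~= 10.7446.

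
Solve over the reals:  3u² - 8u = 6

Rearrange to standard form: 3u² - 8u - 6 = 0.
Discriminant: (-8)² − 4·3·(-6) = 136.
Quadratic formula: u = (8 ± √136) / 6.
So u = 4/3 + √(34)/3 ≈ 3.277 or u = 4/3 - √(34)/3 ≈ -0.6103.

u = -0.6103 or u = 3.277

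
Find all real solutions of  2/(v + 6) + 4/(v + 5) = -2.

Multiply both sides by (v + 6)(v + 5):
2(v + 5) + 4(v + 6) = -2(v + 6)(v + 5).
Expand and collect terms: -2v² - 28v - 94 = 0.
By the quadratic formula, v = (28 ± √32) / -4, so v ≈ -8.4142 or v ≈ -5.5858.
Neither value makes a denominator zero (v ≠ -6, v ≠ -5), so both are valid.

v = -8.4142 or v = -5.5858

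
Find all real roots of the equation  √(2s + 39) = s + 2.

Square both sides: 2s + 39 = (s + 2)².
Expand and rearrange: s² + 2s - 35 = 0.
Solving gives s = 5 or s = -7.
Check each candidate in the original equation:
  s = 5: √(49) = 7, while s + 2 = 7 — valid.
  s = -7: √(25) = 5, while s + 2 = -5 — extraneous.

s = 5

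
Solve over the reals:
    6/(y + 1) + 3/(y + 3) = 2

Multiply both sides by (y + 1)(y + 3):
6(y + 3) + 3(y + 1) = 2(y + 1)(y + 3).
Expand and collect terms: 2y^2 - y - 15 = 0.
Factor or apply the quadratic formula: y = 3 or y = -2.5.
Neither value makes a denominator zero (y != -1, y != -3), so both are valid.

y = -2.5 or y = 3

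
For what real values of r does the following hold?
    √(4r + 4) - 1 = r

r = -1 or r = 3

Isolate the radical: √(4r + 4) = r + 1.
Square both sides: 4r + 4 = (r + 1)².
Expand and rearrange: r² - 2r - 3 = 0.
Solving gives r = 3 or r = -1.
Check each candidate in the original equation:
  r = 3: √(16) = 4, while r + 1 = 4 — valid.
  r = -1: √(0) = 0, while r + 1 = 0 — valid.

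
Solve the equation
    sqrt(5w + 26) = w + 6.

Square both sides: 5w + 26 = (w + 6)^2.
Expand and rearrange: w^2 + 7w + 10 = 0.
Solving gives w = -2 or w = -5.
Check each candidate in the original equation:
  w = -2: sqrt(16) = 4, while w + 6 = 4 — valid.
  w = -5: sqrt(1) = 1, while w + 6 = 1 — valid.

w = -5 or w = -2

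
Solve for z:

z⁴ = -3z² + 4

z = -1 or z = 1

Let u = z². The equation becomes u² + 3u - 4 = 0.
Factor: (u - 1)(u + 4) = 0, so u = 1 or u = -4.
z² = 1 gives z = ±1.
z² = -4 < 0 has no real solution.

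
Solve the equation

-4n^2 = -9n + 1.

n = 0.1172 or n = 2.1328

Rearrange to standard form: -4n^2 + 9n - 1 = 0.
Discriminant: (9)^2 - 4*(-4)*(-1) = 65.
Quadratic formula: n = (-9 +/- sqrt(65)) / (-8).
So n = 9/8 - sqrt(65)/8 ~= 0.1172 or n = sqrt(65)/8 + 9/8 ~= 2.1328.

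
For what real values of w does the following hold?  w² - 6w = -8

Bring every term to one side: w² - 6w + 8 = 0.
Factor: (w - 2)(w - 4) = 0.
So w = 2 or w = 4.

w = 2 or w = 4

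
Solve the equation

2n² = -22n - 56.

Bring every term to one side: 2n² + 22n + 56 = 0.
Factor: 2(n + 7)(n + 4) = 0.
So n = -7 or n = -4.

n = -7 or n = -4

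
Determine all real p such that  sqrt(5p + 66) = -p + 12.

p = 3

Square both sides: 5p + 66 = (-p + 12)^2.
Expand and rearrange: p^2 - 29p + 78 = 0.
Solving gives p = 26 or p = 3.
Check each candidate in the original equation:
  p = 26: sqrt(196) = 14, while -p + 12 = -14 — extraneous.
  p = 3: sqrt(81) = 9, while -p + 12 = 9 — valid.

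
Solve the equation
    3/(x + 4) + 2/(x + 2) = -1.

x = -8.3723 or x = -2.6277

Multiply both sides by (x + 4)(x + 2):
3(x + 2) + 2(x + 4) = -(x + 4)(x + 2).
Expand and collect terms: -x² - 11x - 22 = 0.
By the quadratic formula, x = (11 ± √33) / -2, so x ≈ -8.3723 or x ≈ -2.6277.
Neither value makes a denominator zero (x ≠ -4, x ≠ -2), so both are valid.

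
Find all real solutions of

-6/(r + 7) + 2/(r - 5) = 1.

Multiply both sides by (r + 7)(r - 5):
-6(r - 5) + 2(r + 7) = (r + 7)(r - 5).
Expand and collect terms: r² + 6r - 79 = 0.
By the quadratic formula, r = (-6 ± √352) / 2, so r ≈ 6.3808 or r ≈ -12.3808.
Neither value makes a denominator zero (r ≠ -7, r ≠ 5), so both are valid.

r = -12.3808 or r = 6.3808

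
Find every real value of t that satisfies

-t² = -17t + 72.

t = 8 or t = 9

Bring every term to one side: -t² + 17t - 72 = 0.
Factor: -1(t - 8)(t - 9) = 0.
So t = 8 or t = 9.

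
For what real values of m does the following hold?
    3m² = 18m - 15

Bring every term to one side: 3m² - 18m + 15 = 0.
Factor: 3(m - 5)(m - 1) = 0.
So m = 5 or m = 1.

m = 1 or m = 5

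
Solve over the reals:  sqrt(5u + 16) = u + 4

Square both sides: 5u + 16 = (u + 4)^2.
Expand and rearrange: u^2 + 3u = 0.
Solving gives u = 0 or u = -3.
Check each candidate in the original equation:
  u = 0: sqrt(16) = 4, while u + 4 = 4 — valid.
  u = -3: sqrt(1) = 1, while u + 4 = 1 — valid.

u = -3 or u = 0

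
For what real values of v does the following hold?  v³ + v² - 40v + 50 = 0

Possible rational roots are divisors of 50. Testing v = 5 gives 0, so (v - 5) is a factor.
Divide: v³ + v² - 40v + 50 = (v - 5)(v² + 6v - 10).
Apply the quadratic formula to v² + 6v - 10 = 0: v = (-6 ± √76)/2, i.e. v ≈ 1.3589 or v ≈ -7.3589.

v = -7.3589 or v = 1.3589 or v = 5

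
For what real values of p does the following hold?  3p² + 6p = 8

p = -2.9149 or p = 0.9149

Rearrange to standard form: 3p² + 6p - 8 = 0.
Discriminant: (6)² − 4·3·(-8) = 132.
Quadratic formula: p = (-6 ± √132) / 6.
So p = -1 + √(33)/3 ≈ 0.9149 or p = -√(33)/3 - 1 ≈ -2.9149.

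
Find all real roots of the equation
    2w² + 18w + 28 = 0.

Factor: 2(w + 7)(w + 2) = 0.
So w = -7 or w = -2.

w = -7 or w = -2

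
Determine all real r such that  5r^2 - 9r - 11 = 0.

r = -0.8349 or r = 2.6349

Discriminant: (-9)^2 - 4*5*(-11) = 301.
Quadratic formula: r = (9 +/- sqrt(301)) / 10.
So r = 9/10 + sqrt(301)/10 ~= 2.6349 or r = 9/10 - sqrt(301)/10 ~= -0.8349.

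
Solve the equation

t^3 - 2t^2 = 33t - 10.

t = -5 or t = 0.2984 or t = 6.7016

Rearrange: t^3 - 2t^2 - 33t + 10 = 0.
Possible rational roots are divisors of 10. Testing t = -5 gives 0, so (t + 5) is a factor.
Divide: t^3 - 2t^2 - 33t + 10 = (t + 5)(t^2 - 7t + 2).
Apply the quadratic formula to t^2 - 7t + 2 = 0: t = (7 +/- sqrt(41))/2, i.e. t ~= 6.7016 or t ~= 0.2984.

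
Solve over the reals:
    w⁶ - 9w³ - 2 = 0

w = -0.6009 or w = 2.0967

Let u = w³. The equation becomes u² - 9u - 2 = 0.
By the quadratic formula, u = 9/2 + √(89)/2 or u = 9/2 - √(89)/2.
w³ = 9/2 + √(89)/2 gives w = ∛(9/2 + √(89)/2) ≈ 2.0967.
w³ = 9/2 - √(89)/2 gives w = -∛(-9/2 + √(89)/2) ≈ -0.6009.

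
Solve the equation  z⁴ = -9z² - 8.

No real solutions.

Let u = z². The equation becomes u² + 9u + 8 = 0.
Factor: (u + 1)(u + 8) = 0, so u = -1 or u = -8.
z² = -1 < 0 has no real solution.
z² = -8 < 0 has no real solution.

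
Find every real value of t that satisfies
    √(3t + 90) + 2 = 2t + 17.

t = -3

Isolate the radical: √(3t + 90) = 2t + 15.
Square both sides: 3t + 90 = (2t + 15)².
Expand and rearrange: 4t² + 57t + 135 = 0.
Solving gives t = -3 or t = -11.25.
Check each candidate in the original equation:
  t = -3: √(81) = 9, while 2t + 15 = 9 — valid.
  t = -11.25: √(56.25) = 7.5, while 2t + 15 = -7.5 — extraneous.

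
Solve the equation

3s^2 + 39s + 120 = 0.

s = -8 or s = -5

Factor: 3(s + 8)(s + 5) = 0.
So s = -8 or s = -5.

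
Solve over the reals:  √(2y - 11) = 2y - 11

y = 5.5 or y = 6

Square both sides: 2y - 11 = (2y - 11)².
Expand and rearrange: 4y² - 46y + 132 = 0.
Solving gives y = 6 or y = 5.5.
Check each candidate in the original equation:
  y = 6: √(1) = 1, while 2y - 11 = 1 — valid.
  y = 5.5: √(0) = 0, while 2y - 11 = 0 — valid.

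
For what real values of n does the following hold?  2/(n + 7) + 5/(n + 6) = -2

Multiply both sides by (n + 7)(n + 6):
2(n + 6) + 5(n + 7) = -2(n + 7)(n + 6).
Expand and collect terms: -2n^2 - 33n - 131 = 0.
By the quadratic formula, n = (33 +/- sqrt(41)) / -4, so n ~= -9.8508 or n ~= -6.6492.
Neither value makes a denominator zero (n != -7, n != -6), so both are valid.

n = -9.8508 or n = -6.6492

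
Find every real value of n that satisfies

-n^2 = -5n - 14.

Bring every term to one side: -n^2 + 5n + 14 = 0.
Factor: -1(n - 7)(n + 2) = 0.
So n = 7 or n = -2.

n = -2 or n = 7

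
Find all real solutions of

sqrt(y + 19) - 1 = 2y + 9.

Isolate the radical: sqrt(y + 19) = 2y + 10.
Square both sides: y + 19 = (2y + 10)^2.
Expand and rearrange: 4y^2 + 39y + 81 = 0.
Solving gives y = -3 or y = -6.75.
Check each candidate in the original equation:
  y = -3: sqrt(16) = 4, while 2y + 10 = 4 — valid.
  y = -6.75: sqrt(12.25) = 3.5, while 2y + 10 = -3.5 — extraneous.

y = -3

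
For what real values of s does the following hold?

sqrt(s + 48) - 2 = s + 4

Isolate the radical: sqrt(s + 48) = s + 6.
Square both sides: s + 48 = (s + 6)^2.
Expand and rearrange: s^2 + 11s - 12 = 0.
Solving gives s = 1 or s = -12.
Check each candidate in the original equation:
  s = 1: sqrt(49) = 7, while s + 6 = 7 — valid.
  s = -12: sqrt(36) = 6, while s + 6 = -6 — extraneous.

s = 1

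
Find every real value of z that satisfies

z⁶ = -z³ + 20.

z = -1.71 or z = 1.5874

Let u = z³. The equation becomes u² + u - 20 = 0.
Factor: (u + 5)(u - 4) = 0, so u = -5 or u = 4.
z³ = -5 gives z = -∛(5) ≈ -1.71.
z³ = 4 gives z = ∛(4) ≈ 1.5874.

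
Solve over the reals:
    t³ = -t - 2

Rearrange: t³ + t + 2 = 0.
Possible rational roots are divisors of 2. Testing t = -1 gives 0, so (t + 1) is a factor.
Divide: t³ + t + 2 = (t + 1)(t² - t + 2).
The quadratic t² - t + 2 has discriminant -7 < 0, so no further real roots.

t = -1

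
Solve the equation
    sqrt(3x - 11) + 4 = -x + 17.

x = 9

Isolate the radical: sqrt(3x - 11) = -x + 13.
Square both sides: 3x - 11 = (-x + 13)^2.
Expand and rearrange: x^2 - 29x + 180 = 0.
Solving gives x = 20 or x = 9.
Check each candidate in the original equation:
  x = 20: sqrt(49) = 7, while -x + 13 = -7 — extraneous.
  x = 9: sqrt(16) = 4, while -x + 13 = 4 — valid.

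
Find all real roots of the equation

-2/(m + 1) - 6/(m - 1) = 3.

Multiply both sides by (m + 1)(m - 1):
-2(m - 1) - 6(m + 1) = 3(m + 1)(m - 1).
Expand and collect terms: 3m² + 8m + 1 = 0.
By the quadratic formula, m = (-8 ± √52) / 6, so m ≈ -0.1315 or m ≈ -2.5352.
Neither value makes a denominator zero (m ≠ -1, m ≠ 1), so both are valid.

m = -2.5352 or m = -0.1315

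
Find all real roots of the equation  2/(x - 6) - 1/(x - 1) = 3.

Multiply both sides by (x - 6)(x - 1):
2(x - 1) - (x - 6) = 3(x - 6)(x - 1).
Expand and collect terms: 3x^2 - 22x + 14 = 0.
By the quadratic formula, x = (22 +/- sqrt(316)) / 6, so x ~= 6.6294 or x ~= 0.7039.
Neither value makes a denominator zero (x != 6, x != 1), so both are valid.

x = 0.7039 or x = 6.6294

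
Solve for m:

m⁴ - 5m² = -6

m = -1.7321 or m = -1.4142 or m = 1.4142 or m = 1.7321

Let u = m². The equation becomes u² - 5u + 6 = 0.
Factor: (u - 3)(u - 2) = 0, so u = 3 or u = 2.
m² = 3 gives m = ±√(3) ≈ ±1.7321.
m² = 2 gives m = ±√(2) ≈ ±1.4142.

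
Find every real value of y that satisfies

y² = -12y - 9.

y = -11.1962 or y = -0.8038

Rearrange to standard form: y² + 12y + 9 = 0.
Discriminant: (12)² − 4·1·9 = 108.
Quadratic formula: y = (-12 ± √108) / 2.
So y = -6 + 3·√(3) ≈ -0.8038 or y = -6 - 3·√(3) ≈ -11.1962.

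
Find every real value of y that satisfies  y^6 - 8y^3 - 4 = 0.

y = -0.7787 or y = 2.0386

Let u = y^3. The equation becomes u^2 - 8u - 4 = 0.
By the quadratic formula, u = 4 + 2*sqrt(5) or u = 4 - 2*sqrt(5).
y^3 = 4 + 2*sqrt(5) gives y = (4 + 2*sqrt(5))^(1/3) ~= 2.0386.
y^3 = 4 - 2*sqrt(5) gives y = -(-4 + 2*sqrt(5))^(1/3) ~= -0.7787.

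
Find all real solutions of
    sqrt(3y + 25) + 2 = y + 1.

Isolate the radical: sqrt(3y + 25) = y - 1.
Square both sides: 3y + 25 = (y - 1)^2.
Expand and rearrange: y^2 - 5y - 24 = 0.
Solving gives y = 8 or y = -3.
Check each candidate in the original equation:
  y = 8: sqrt(49) = 7, while y - 1 = 7 — valid.
  y = -3: sqrt(16) = 4, while y - 1 = -4 — extraneous.

y = 8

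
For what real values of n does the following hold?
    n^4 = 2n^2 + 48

n = -2.8284 or n = 2.8284

Let u = n^2. The equation becomes u^2 - 2u - 48 = 0.
Factor: (u - 8)(u + 6) = 0, so u = 8 or u = -6.
n^2 = 8 gives n = +/-2*sqrt(2) ~= +/-2.8284.
n^2 = -6 < 0 has no real solution.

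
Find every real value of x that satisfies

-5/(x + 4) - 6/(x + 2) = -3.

x = -3.3333 or x = 1

Multiply both sides by (x + 4)(x + 2):
-5(x + 2) - 6(x + 4) = -3(x + 4)(x + 2).
Expand and collect terms: -3x² - 7x + 10 = 0.
Factor or apply the quadratic formula: x = -3.3333 or x = 1.
Neither value makes a denominator zero (x ≠ -4, x ≠ -2), so both are valid.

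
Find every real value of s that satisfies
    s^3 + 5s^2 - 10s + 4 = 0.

Possible rational roots are divisors of 4. Testing s = 1 gives 0, so (s - 1) is a factor.
Divide: s^3 + 5s^2 - 10s + 4 = (s - 1)(s^2 + 6s - 4).
Apply the quadratic formula to s^2 + 6s - 4 = 0: s = (-6 +/- sqrt(52))/2, i.e. s ~= 0.6056 or s ~= -6.6056.

s = -6.6056 or s = 0.6056 or s = 1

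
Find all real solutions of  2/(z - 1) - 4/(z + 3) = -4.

z = -1.7808 or z = 0.2808

Multiply both sides by (z - 1)(z + 3):
2(z + 3) - 4(z - 1) = -4(z - 1)(z + 3).
Expand and collect terms: -4z² - 6z + 2 = 0.
By the quadratic formula, z = (6 ± √68) / -8, so z ≈ -1.7808 or z ≈ 0.2808.
Neither value makes a denominator zero (z ≠ 1, z ≠ -3), so both are valid.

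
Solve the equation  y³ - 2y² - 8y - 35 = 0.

y = 5

Possible rational roots are divisors of -35. Testing y = 5 gives 0, so (y - 5) is a factor.
Divide: y³ - 2y² - 8y - 35 = (y - 5)(y² + 3y + 7).
The quadratic y² + 3y + 7 has discriminant -19 < 0, so no further real roots.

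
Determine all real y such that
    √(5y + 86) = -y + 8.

Square both sides: 5y + 86 = (-y + 8)².
Expand and rearrange: y² - 21y - 22 = 0.
Solving gives y = 22 or y = -1.
Check each candidate in the original equation:
  y = 22: √(196) = 14, while -y + 8 = -14 — extraneous.
  y = -1: √(81) = 9, while -y + 8 = 9 — valid.

y = -1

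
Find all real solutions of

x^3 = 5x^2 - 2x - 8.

x = -1 or x = 2 or x = 4

Rearrange: x^3 - 5x^2 + 2x + 8 = 0.
Possible rational roots are divisors of 8. Testing x = 2 gives 0, so (x - 2) is a factor.
Divide: x^3 - 5x^2 + 2x + 8 = (x - 2)(x^2 - 3x - 4).
Factor the quadratic: x = 4 or x = -1.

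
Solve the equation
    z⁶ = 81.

z = -2.0801 or z = 2.0801

Let u = z³. The equation becomes u² - 81 = 0.
Factor: (u + 9)(u - 9) = 0, so u = -9 or u = 9.
z³ = -9 gives z = -∛(9) ≈ -2.0801.
z³ = 9 gives z = ∛(9) ≈ 2.0801.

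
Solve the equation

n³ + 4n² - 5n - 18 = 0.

n = -4.1623 or n = -2 or n = 2.1623

Possible rational roots are divisors of -18. Testing n = -2 gives 0, so (n + 2) is a factor.
Divide: n³ + 4n² - 5n - 18 = (n + 2)(n² + 2n - 9).
Apply the quadratic formula to n² + 2n - 9 = 0: n = (-2 ± √40)/2, i.e. n ≈ 2.1623 or n ≈ -4.1623.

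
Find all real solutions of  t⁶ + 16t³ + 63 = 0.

t = -2.0801 or t = -1.9129

Let u = t³. The equation becomes u² + 16u + 63 = 0.
Factor: (u + 7)(u + 9) = 0, so u = -7 or u = -9.
t³ = -7 gives t = -∛(7) ≈ -1.9129.
t³ = -9 gives t = -∛(9) ≈ -2.0801.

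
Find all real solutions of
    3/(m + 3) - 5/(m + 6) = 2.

Multiply both sides by (m + 3)(m + 6):
3(m + 6) - 5(m + 3) = 2(m + 3)(m + 6).
Expand and collect terms: 2m² + 20m + 33 = 0.
By the quadratic formula, m = (-20 ± √136) / 4, so m ≈ -2.0845 or m ≈ -7.9155.
Neither value makes a denominator zero (m ≠ -3, m ≠ -6), so both are valid.

m = -7.9155 or m = -2.0845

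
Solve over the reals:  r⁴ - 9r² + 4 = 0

Let u = r². The equation becomes u² - 9u + 4 = 0.
By the quadratic formula, u = √(65)/2 + 9/2 or u = 9/2 - √(65)/2.
r² = √(65)/2 + 9/2 gives r = ±√(√(65)/2 + 9/2) ≈ ±2.9208.
r² = 9/2 - √(65)/2 gives r = ±√(9/2 - √(65)/2) ≈ ±0.6847.

r = -2.9208 or r = -0.6847 or r = 0.6847 or r = 2.9208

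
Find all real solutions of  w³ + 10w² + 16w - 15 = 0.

w = -7.6533 or w = -3 or w = 0.6533

Possible rational roots are divisors of -15. Testing w = -3 gives 0, so (w + 3) is a factor.
Divide: w³ + 10w² + 16w - 15 = (w + 3)(w² + 7w - 5).
Apply the quadratic formula to w² + 7w - 5 = 0: w = (-7 ± √69)/2, i.e. w ≈ 0.6533 or w ≈ -7.6533.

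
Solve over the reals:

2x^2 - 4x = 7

x = -1.1213 or x = 3.1213

Rearrange to standard form: 2x^2 - 4x - 7 = 0.
Discriminant: (-4)^2 - 4*2*(-7) = 72.
Quadratic formula: x = (4 +/- sqrt(72)) / 4.
So x = 1 + 3*sqrt(2)/2 ~= 3.1213 or x = 1 - 3*sqrt(2)/2 ~= -1.1213.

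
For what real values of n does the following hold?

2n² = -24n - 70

n = -7 or n = -5

Bring every term to one side: 2n² + 24n + 70 = 0.
Factor: 2(n + 5)(n + 7) = 0.
So n = -5 or n = -7.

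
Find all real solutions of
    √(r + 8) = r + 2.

r = 1

Square both sides: r + 8 = (r + 2)².
Expand and rearrange: r² + 3r - 4 = 0.
Solving gives r = 1 or r = -4.
Check each candidate in the original equation:
  r = 1: √(9) = 3, while r + 2 = 3 — valid.
  r = -4: √(4) = 2, while r + 2 = -2 — extraneous.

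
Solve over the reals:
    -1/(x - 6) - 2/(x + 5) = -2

x = -4.0474 or x = 6.5474

Multiply both sides by (x - 6)(x + 5):
-(x + 5) - 2(x - 6) = -2(x - 6)(x + 5).
Expand and collect terms: -2x^2 + 5x + 53 = 0.
By the quadratic formula, x = (-5 +/- sqrt(449)) / -4, so x ~= -4.0474 or x ~= 6.5474.
Neither value makes a denominator zero (x != 6, x != -5), so both are valid.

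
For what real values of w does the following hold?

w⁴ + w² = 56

Let u = w². The equation becomes u² + u - 56 = 0.
Factor: (u + 8)(u - 7) = 0, so u = -8 or u = 7.
w² = -8 < 0 has no real solution.
w² = 7 gives w = ±√(7) ≈ ±2.6458.

w = -2.6458 or w = 2.6458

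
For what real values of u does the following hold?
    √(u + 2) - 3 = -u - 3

Isolate the radical: √(u + 2) = -u.
Square both sides: u + 2 = (-u)².
Expand and rearrange: u² - u - 2 = 0.
Solving gives u = 2 or u = -1.
Check each candidate in the original equation:
  u = 2: √(4) = 2, while -u = -2 — extraneous.
  u = -1: √(1) = 1, while -u = 1 — valid.

u = -1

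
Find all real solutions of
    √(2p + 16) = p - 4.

p = 10

Square both sides: 2p + 16 = (p - 4)².
Expand and rearrange: p² - 10p = 0.
Solving gives p = 10 or p = 0.
Check each candidate in the original equation:
  p = 10: √(36) = 6, while p - 4 = 6 — valid.
  p = 0: √(16) = 4, while p - 4 = -4 — extraneous.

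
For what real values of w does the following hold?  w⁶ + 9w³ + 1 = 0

w = -2.0714 or w = -0.4828

Let u = w³. The equation becomes u² + 9u + 1 = 0.
By the quadratic formula, u = -9/2 + √(77)/2 or u = -9/2 - √(77)/2.
w³ = -9/2 + √(77)/2 gives w = -∛(9/2 - √(77)/2) ≈ -0.4828.
w³ = -9/2 - √(77)/2 gives w = -∛(√(77)/2 + 9/2) ≈ -2.0714.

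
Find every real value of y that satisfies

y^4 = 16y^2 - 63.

y = -3 or y = -2.6458 or y = 2.6458 or y = 3

Let u = y^2. The equation becomes u^2 - 16u + 63 = 0.
Factor: (u - 7)(u - 9) = 0, so u = 7 or u = 9.
y^2 = 7 gives y = +/-sqrt(7) ~= +/-2.6458.
y^2 = 9 gives y = +/-3.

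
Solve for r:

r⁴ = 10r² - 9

Let u = r². The equation becomes u² - 10u + 9 = 0.
Factor: (u - 9)(u - 1) = 0, so u = 9 or u = 1.
r² = 9 gives r = ±3.
r² = 1 gives r = ±1.

r = -3 or r = -1 or r = 1 or r = 3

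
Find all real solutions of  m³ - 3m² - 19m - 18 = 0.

Possible rational roots are divisors of -18. Testing m = -2 gives 0, so (m + 2) is a factor.
Divide: m³ - 3m² - 19m - 18 = (m + 2)(m² - 5m - 9).
Apply the quadratic formula to m² - 5m - 9 = 0: m = (5 ± √61)/2, i.e. m ≈ 6.4051 or m ≈ -1.4051.

m = -2 or m = -1.4051 or m = 6.4051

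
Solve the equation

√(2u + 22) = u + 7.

u = -3

Square both sides: 2u + 22 = (u + 7)².
Expand and rearrange: u² + 12u + 27 = 0.
Solving gives u = -3 or u = -9.
Check each candidate in the original equation:
  u = -3: √(16) = 4, while u + 7 = 4 — valid.
  u = -9: √(4) = 2, while u + 7 = -2 — extraneous.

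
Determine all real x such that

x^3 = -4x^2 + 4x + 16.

Rearrange: x^3 + 4x^2 - 4x - 16 = 0.
Possible rational roots are divisors of -16. Testing x = -4 gives 0, so (x + 4) is a factor.
Divide: x^3 + 4x^2 - 4x - 16 = (x + 4)(x^2 - 4).
Factor the quadratic: x = 2 or x = -2.

x = -4 or x = -2 or x = 2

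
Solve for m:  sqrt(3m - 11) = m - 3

Square both sides: 3m - 11 = (m - 3)^2.
Expand and rearrange: m^2 - 9m + 20 = 0.
Solving gives m = 5 or m = 4.
Check each candidate in the original equation:
  m = 5: sqrt(4) = 2, while m - 3 = 2 — valid.
  m = 4: sqrt(1) = 1, while m - 3 = 1 — valid.

m = 4 or m = 5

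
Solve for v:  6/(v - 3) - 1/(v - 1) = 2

Multiply both sides by (v - 3)(v - 1):
6(v - 1) - (v - 3) = 2(v - 3)(v - 1).
Expand and collect terms: 2v² - 13v + 9 = 0.
By the quadratic formula, v = (13 ± √97) / 4, so v ≈ 5.7122 or v ≈ 0.7878.
Neither value makes a denominator zero (v ≠ 3, v ≠ 1), so both are valid.

v = 0.7878 or v = 5.7122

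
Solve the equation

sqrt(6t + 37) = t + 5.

t = 2

Square both sides: 6t + 37 = (t + 5)^2.
Expand and rearrange: t^2 + 4t - 12 = 0.
Solving gives t = 2 or t = -6.
Check each candidate in the original equation:
  t = 2: sqrt(49) = 7, while t + 5 = 7 — valid.
  t = -6: sqrt(1) = 1, while t + 5 = -1 — extraneous.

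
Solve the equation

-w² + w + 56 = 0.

w = -7 or w = 8

Factor: -1(w + 7)(w - 8) = 0.
So w = -7 or w = 8.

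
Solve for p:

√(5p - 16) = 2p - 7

Square both sides: 5p - 16 = (2p - 7)².
Expand and rearrange: 4p² - 33p + 65 = 0.
Solving gives p = 5 or p = 3.25.
Check each candidate in the original equation:
  p = 5: √(9) = 3, while 2p - 7 = 3 — valid.
  p = 3.25: √(0.25) = 0.5, while 2p - 7 = -0.5 — extraneous.

p = 5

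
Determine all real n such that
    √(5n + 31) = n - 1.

Square both sides: 5n + 31 = (n - 1)².
Expand and rearrange: n² - 7n - 30 = 0.
Solving gives n = 10 or n = -3.
Check each candidate in the original equation:
  n = 10: √(81) = 9, while n - 1 = 9 — valid.
  n = -3: √(16) = 4, while n - 1 = -4 — extraneous.

n = 10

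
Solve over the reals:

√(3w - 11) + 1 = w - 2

Isolate the radical: √(3w - 11) = w - 3.
Square both sides: 3w - 11 = (w - 3)².
Expand and rearrange: w² - 9w + 20 = 0.
Solving gives w = 5 or w = 4.
Check each candidate in the original equation:
  w = 5: √(4) = 2, while w - 3 = 2 — valid.
  w = 4: √(1) = 1, while w - 3 = 1 — valid.

w = 4 or w = 5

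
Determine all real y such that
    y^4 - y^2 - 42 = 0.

Let u = y^2. The equation becomes u^2 - u - 42 = 0.
Factor: (u - 7)(u + 6) = 0, so u = 7 or u = -6.
y^2 = 7 gives y = +/-sqrt(7) ~= +/-2.6458.
y^2 = -6 < 0 has no real solution.

y = -2.6458 or y = 2.6458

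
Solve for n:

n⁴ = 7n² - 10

n = -2.2361 or n = -1.4142 or n = 1.4142 or n = 2.2361

Let u = n². The equation becomes u² - 7u + 10 = 0.
Factor: (u - 5)(u - 2) = 0, so u = 5 or u = 2.
n² = 5 gives n = ±√(5) ≈ ±2.2361.
n² = 2 gives n = ±√(2) ≈ ±1.4142.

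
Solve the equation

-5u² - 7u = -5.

Rearrange to standard form: -5u² - 7u + 5 = 0.
Discriminant: (-7)² − 4·(-5)·5 = 149.
Quadratic formula: u = (7 ± √149) / (-10).
So u = -√(149)/10 - 7/10 ≈ -1.9207 or u = -7/10 + √(149)/10 ≈ 0.5207.

u = -1.9207 or u = 0.5207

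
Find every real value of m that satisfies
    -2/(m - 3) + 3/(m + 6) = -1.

Multiply both sides by (m - 3)(m + 6):
-2(m + 6) + 3(m - 3) = -(m - 3)(m + 6).
Expand and collect terms: -m^2 - 4m + 39 = 0.
By the quadratic formula, m = (4 +/- sqrt(172)) / -2, so m ~= -8.5574 or m ~= 4.5574.
Neither value makes a denominator zero (m != 3, m != -6), so both are valid.

m = -8.5574 or m = 4.5574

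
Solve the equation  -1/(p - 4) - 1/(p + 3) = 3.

Multiply both sides by (p - 4)(p + 3):
-(p + 3) - (p - 4) = 3(p - 4)(p + 3).
Expand and collect terms: 3p^2 - p - 37 = 0.
By the quadratic formula, p = (1 +/- sqrt(445)) / 6, so p ~= 3.6825 or p ~= -3.3492.
Neither value makes a denominator zero (p != 4, p != -3), so both are valid.

p = -3.3492 or p = 3.6825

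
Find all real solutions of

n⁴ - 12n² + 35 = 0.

Let u = n². The equation becomes u² - 12u + 35 = 0.
Factor: (u - 5)(u - 7) = 0, so u = 5 or u = 7.
n² = 5 gives n = ±√(5) ≈ ±2.2361.
n² = 7 gives n = ±√(7) ≈ ±2.6458.

n = -2.6458 or n = -2.2361 or n = 2.2361 or n = 2.6458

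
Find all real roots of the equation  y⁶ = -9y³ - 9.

y = -1.9878 or y = -1.0464

Let u = y³. The equation becomes u² + 9u + 9 = 0.
By the quadratic formula, u = -9/2 + 3·√(5)/2 or u = -9/2 - 3·√(5)/2.
y³ = -9/2 + 3·√(5)/2 gives y = -∛(9/2 - 3·√(5)/2) ≈ -1.0464.
y³ = -9/2 - 3·√(5)/2 gives y = -∛(3·√(5)/2 + 9/2) ≈ -1.9878.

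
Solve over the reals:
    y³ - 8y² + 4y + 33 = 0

y = -1.6533 or y = 3 or y = 6.6533

Possible rational roots are divisors of 33. Testing y = 3 gives 0, so (y - 3) is a factor.
Divide: y³ - 8y² + 4y + 33 = (y - 3)(y² - 5y - 11).
Apply the quadratic formula to y² - 5y - 11 = 0: y = (5 ± √69)/2, i.e. y ≈ 6.6533 or y ≈ -1.6533.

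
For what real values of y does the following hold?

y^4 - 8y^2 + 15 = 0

Let u = y^2. The equation becomes u^2 - 8u + 15 = 0.
Factor: (u - 5)(u - 3) = 0, so u = 5 or u = 3.
y^2 = 5 gives y = +/-sqrt(5) ~= +/-2.2361.
y^2 = 3 gives y = +/-sqrt(3) ~= +/-1.7321.

y = -2.2361 or y = -1.7321 or y = 1.7321 or y = 2.2361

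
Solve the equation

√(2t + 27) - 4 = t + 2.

Isolate the radical: √(2t + 27) = t + 6.
Square both sides: 2t + 27 = (t + 6)².
Expand and rearrange: t² + 10t + 9 = 0.
Solving gives t = -1 or t = -9.
Check each candidate in the original equation:
  t = -1: √(25) = 5, while t + 6 = 5 — valid.
  t = -9: √(9) = 3, while t + 6 = -3 — extraneous.

t = -1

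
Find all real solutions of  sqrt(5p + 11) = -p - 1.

p = -2

Square both sides: 5p + 11 = (-p - 1)^2.
Expand and rearrange: p^2 - 3p - 10 = 0.
Solving gives p = 5 or p = -2.
Check each candidate in the original equation:
  p = 5: sqrt(36) = 6, while -p - 1 = -6 — extraneous.
  p = -2: sqrt(1) = 1, while -p - 1 = 1 — valid.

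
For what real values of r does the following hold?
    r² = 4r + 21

Bring every term to one side: r² - 4r - 21 = 0.
Factor: (r + 3)(r - 7) = 0.
So r = -3 or r = 7.

r = -3 or r = 7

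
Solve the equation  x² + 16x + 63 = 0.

Factor: (x + 9)(x + 7) = 0.
So x = -9 or x = -7.

x = -9 or x = -7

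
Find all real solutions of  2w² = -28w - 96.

Bring every term to one side: 2w² + 28w + 96 = 0.
Factor: 2(w + 6)(w + 8) = 0.
So w = -6 or w = -8.

w = -8 or w = -6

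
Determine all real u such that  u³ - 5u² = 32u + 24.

u = -3 or u = -0.899 or u = 8.899

Rearrange: u³ - 5u² - 32u - 24 = 0.
Possible rational roots are divisors of -24. Testing u = -3 gives 0, so (u + 3) is a factor.
Divide: u³ - 5u² - 32u - 24 = (u + 3)(u² - 8u - 8).
Apply the quadratic formula to u² - 8u - 8 = 0: u = (8 ± √96)/2, i.e. u ≈ 8.899 or u ≈ -0.899.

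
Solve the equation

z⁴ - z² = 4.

Let u = z². The equation becomes u² - u - 4 = 0.
By the quadratic formula, u = 1/2 + √(17)/2 or u = 1/2 - √(17)/2.
z² = 1/2 + √(17)/2 gives z = ±√(1/2 + √(17)/2) ≈ ±1.6005.
z² = 1/2 - √(17)/2 < 0 has no real solution.

z = -1.6005 or z = 1.6005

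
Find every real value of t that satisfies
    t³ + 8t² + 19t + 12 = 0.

t = -4 or t = -3 or t = -1

Possible rational roots are divisors of 12. Testing t = -4 gives 0, so (t + 4) is a factor.
Divide: t³ + 8t² + 19t + 12 = (t + 4)(t² + 4t + 3).
Factor the quadratic: t = -1 or t = -3.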